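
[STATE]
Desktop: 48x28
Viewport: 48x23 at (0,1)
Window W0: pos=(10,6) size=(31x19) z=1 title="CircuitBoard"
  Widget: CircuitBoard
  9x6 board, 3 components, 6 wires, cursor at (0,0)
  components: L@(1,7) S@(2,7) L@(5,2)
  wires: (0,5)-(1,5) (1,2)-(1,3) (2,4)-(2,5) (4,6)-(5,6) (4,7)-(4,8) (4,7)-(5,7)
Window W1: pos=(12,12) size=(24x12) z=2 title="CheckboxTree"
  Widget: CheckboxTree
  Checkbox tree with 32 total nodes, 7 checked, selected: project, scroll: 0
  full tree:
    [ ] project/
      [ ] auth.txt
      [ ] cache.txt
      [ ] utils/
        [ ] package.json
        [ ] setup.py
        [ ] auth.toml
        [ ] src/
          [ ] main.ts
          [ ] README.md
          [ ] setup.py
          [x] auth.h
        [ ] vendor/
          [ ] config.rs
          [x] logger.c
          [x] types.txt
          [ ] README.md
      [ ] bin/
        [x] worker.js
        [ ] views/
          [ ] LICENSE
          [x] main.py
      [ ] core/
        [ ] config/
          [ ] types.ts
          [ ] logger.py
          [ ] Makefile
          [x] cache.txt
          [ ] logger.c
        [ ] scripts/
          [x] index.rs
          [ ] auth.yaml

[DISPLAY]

                                                
                                                
                                                
                                                
                                                
          ┏━━━━━━━━━━━━━━━━━━━━━━━━━━━━━┓       
          ┃ CircuitBoard                ┃       
          ┠─────────────────────────────┨       
          ┃   0 1 2 3 4 5 6 7 8         ┃       
          ┃0  [.]                  ·    ┃       
          ┃                        │    ┃       
          ┃1┏━━━━━━━━━━━━━━━━━━━━━━┓    ┃       
          ┃ ┃ CheckboxTree         ┃    ┃       
          ┃2┠──────────────────────┨    ┃       
          ┃ ┃>[-] project/         ┃    ┃       
          ┃3┃   [ ] auth.txt       ┃    ┃       
          ┃ ┃   [ ] cache.txt      ┃    ┃       
          ┃4┃   [-] utils/         ┃   ·┃       
          ┃ ┃     [ ] package.json ┃   │┃       
          ┃5┃     [ ] setup.py     ┃   ·┃       
          ┃C┃     [ ] auth.toml    ┃    ┃       
          ┃ ┃     [-] src/         ┃    ┃       
          ┃ ┗━━━━━━━━━━━━━━━━━━━━━━┛    ┃       


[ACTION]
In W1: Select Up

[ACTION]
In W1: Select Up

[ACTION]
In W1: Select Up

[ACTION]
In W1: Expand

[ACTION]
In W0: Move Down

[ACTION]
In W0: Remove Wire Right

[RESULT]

                                                
                                                
                                                
                                                
                                                
          ┏━━━━━━━━━━━━━━━━━━━━━━━━━━━━━┓       
          ┃ CircuitBoard                ┃       
          ┠─────────────────────────────┨       
          ┃   0 1 2 3 4 5 6 7 8         ┃       
          ┃0                       ·    ┃       
          ┃                        │    ┃       
          ┃1┏━━━━━━━━━━━━━━━━━━━━━━┓    ┃       
          ┃ ┃ CheckboxTree         ┃    ┃       
          ┃2┠──────────────────────┨    ┃       
          ┃ ┃>[-] project/         ┃    ┃       
          ┃3┃   [ ] auth.txt       ┃    ┃       
          ┃ ┃   [ ] cache.txt      ┃    ┃       
          ┃4┃   [-] utils/         ┃   ·┃       
          ┃ ┃     [ ] package.json ┃   │┃       
          ┃5┃     [ ] setup.py     ┃   ·┃       
          ┃C┃     [ ] auth.toml    ┃    ┃       
          ┃ ┃     [-] src/         ┃    ┃       
          ┃ ┗━━━━━━━━━━━━━━━━━━━━━━┛    ┃       


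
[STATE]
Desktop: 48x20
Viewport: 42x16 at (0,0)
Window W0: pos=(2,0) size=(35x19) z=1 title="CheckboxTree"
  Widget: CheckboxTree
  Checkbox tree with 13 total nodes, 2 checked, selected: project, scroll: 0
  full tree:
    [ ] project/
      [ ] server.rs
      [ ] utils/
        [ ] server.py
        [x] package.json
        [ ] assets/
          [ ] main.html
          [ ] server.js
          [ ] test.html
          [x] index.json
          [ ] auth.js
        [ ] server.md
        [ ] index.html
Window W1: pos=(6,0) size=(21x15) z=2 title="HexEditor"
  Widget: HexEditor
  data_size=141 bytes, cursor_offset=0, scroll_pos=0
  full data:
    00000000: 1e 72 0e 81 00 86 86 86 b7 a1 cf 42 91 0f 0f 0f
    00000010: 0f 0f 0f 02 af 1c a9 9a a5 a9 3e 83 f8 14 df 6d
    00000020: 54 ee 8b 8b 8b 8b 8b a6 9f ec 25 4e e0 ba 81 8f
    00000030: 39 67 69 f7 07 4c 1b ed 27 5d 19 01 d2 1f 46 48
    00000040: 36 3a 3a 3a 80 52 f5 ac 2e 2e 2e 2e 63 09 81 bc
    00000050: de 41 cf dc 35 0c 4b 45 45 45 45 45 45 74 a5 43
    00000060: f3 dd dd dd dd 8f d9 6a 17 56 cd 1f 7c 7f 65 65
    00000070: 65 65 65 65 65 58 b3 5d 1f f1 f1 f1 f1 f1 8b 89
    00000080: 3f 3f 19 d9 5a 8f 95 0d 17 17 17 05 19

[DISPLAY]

  ┏━━━┏━━━━━━━━━━━━━━━━━━━┓━━━━━━━━━┓     
  ┃ Ch┃ HexEditor         ┃         ┃     
  ┠───┠───────────────────┨─────────┨     
  ┃>[-┃00000000  1E 72 0e ┃         ┃     
  ┃   ┃00000010  0f 0f 0f ┃         ┃     
  ┃   ┃00000020  54 ee 8b ┃         ┃     
  ┃   ┃00000030  39 67 69 ┃         ┃     
  ┃   ┃00000040  36 3a 3a ┃         ┃     
  ┃   ┃00000050  de 41 cf ┃         ┃     
  ┃   ┃00000060  f3 dd dd ┃         ┃     
  ┃   ┃00000070  65 65 65 ┃         ┃     
  ┃   ┃00000080  3f 3f 19 ┃         ┃     
  ┃   ┃                   ┃         ┃     
  ┃   ┃                   ┃         ┃     
  ┃   ┗━━━━━━━━━━━━━━━━━━━┛         ┃     
  ┃     [ ] index.html              ┃     


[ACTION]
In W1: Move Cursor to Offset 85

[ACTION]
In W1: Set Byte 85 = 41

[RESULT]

  ┏━━━┏━━━━━━━━━━━━━━━━━━━┓━━━━━━━━━┓     
  ┃ Ch┃ HexEditor         ┃         ┃     
  ┠───┠───────────────────┨─────────┨     
  ┃>[-┃00000000  1e 72 0e ┃         ┃     
  ┃   ┃00000010  0f 0f 0f ┃         ┃     
  ┃   ┃00000020  54 ee 8b ┃         ┃     
  ┃   ┃00000030  39 67 69 ┃         ┃     
  ┃   ┃00000040  36 3a 3a ┃         ┃     
  ┃   ┃00000050  de 41 cf ┃         ┃     
  ┃   ┃00000060  f3 dd dd ┃         ┃     
  ┃   ┃00000070  65 65 65 ┃         ┃     
  ┃   ┃00000080  3f 3f 19 ┃         ┃     
  ┃   ┃                   ┃         ┃     
  ┃   ┃                   ┃         ┃     
  ┃   ┗━━━━━━━━━━━━━━━━━━━┛         ┃     
  ┃     [ ] index.html              ┃     


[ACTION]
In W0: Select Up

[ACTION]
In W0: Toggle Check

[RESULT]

  ┏━━━┏━━━━━━━━━━━━━━━━━━━┓━━━━━━━━━┓     
  ┃ Ch┃ HexEditor         ┃         ┃     
  ┠───┠───────────────────┨─────────┨     
  ┃>[x┃00000000  1e 72 0e ┃         ┃     
  ┃   ┃00000010  0f 0f 0f ┃         ┃     
  ┃   ┃00000020  54 ee 8b ┃         ┃     
  ┃   ┃00000030  39 67 69 ┃         ┃     
  ┃   ┃00000040  36 3a 3a ┃         ┃     
  ┃   ┃00000050  de 41 cf ┃         ┃     
  ┃   ┃00000060  f3 dd dd ┃         ┃     
  ┃   ┃00000070  65 65 65 ┃         ┃     
  ┃   ┃00000080  3f 3f 19 ┃         ┃     
  ┃   ┃                   ┃         ┃     
  ┃   ┃                   ┃         ┃     
  ┃   ┗━━━━━━━━━━━━━━━━━━━┛         ┃     
  ┃     [x] index.html              ┃     


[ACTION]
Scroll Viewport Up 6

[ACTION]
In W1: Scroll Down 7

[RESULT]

  ┏━━━┏━━━━━━━━━━━━━━━━━━━┓━━━━━━━━━┓     
  ┃ Ch┃ HexEditor         ┃         ┃     
  ┠───┠───────────────────┨─────────┨     
  ┃>[x┃00000070  65 65 65 ┃         ┃     
  ┃   ┃00000080  3f 3f 19 ┃         ┃     
  ┃   ┃                   ┃         ┃     
  ┃   ┃                   ┃         ┃     
  ┃   ┃                   ┃         ┃     
  ┃   ┃                   ┃         ┃     
  ┃   ┃                   ┃         ┃     
  ┃   ┃                   ┃         ┃     
  ┃   ┃                   ┃         ┃     
  ┃   ┃                   ┃         ┃     
  ┃   ┃                   ┃         ┃     
  ┃   ┗━━━━━━━━━━━━━━━━━━━┛         ┃     
  ┃     [x] index.html              ┃     


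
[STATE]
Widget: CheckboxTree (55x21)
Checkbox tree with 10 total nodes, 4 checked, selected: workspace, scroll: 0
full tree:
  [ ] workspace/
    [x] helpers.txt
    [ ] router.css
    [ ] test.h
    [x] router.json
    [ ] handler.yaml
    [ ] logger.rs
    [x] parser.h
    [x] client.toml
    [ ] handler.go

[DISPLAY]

>[-] workspace/                                        
   [x] helpers.txt                                     
   [ ] router.css                                      
   [ ] test.h                                          
   [x] router.json                                     
   [ ] handler.yaml                                    
   [ ] logger.rs                                       
   [x] parser.h                                        
   [x] client.toml                                     
   [ ] handler.go                                      
                                                       
                                                       
                                                       
                                                       
                                                       
                                                       
                                                       
                                                       
                                                       
                                                       
                                                       


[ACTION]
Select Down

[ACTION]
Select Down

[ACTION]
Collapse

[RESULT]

 [-] workspace/                                        
   [x] helpers.txt                                     
>  [ ] router.css                                      
   [ ] test.h                                          
   [x] router.json                                     
   [ ] handler.yaml                                    
   [ ] logger.rs                                       
   [x] parser.h                                        
   [x] client.toml                                     
   [ ] handler.go                                      
                                                       
                                                       
                                                       
                                                       
                                                       
                                                       
                                                       
                                                       
                                                       
                                                       
                                                       


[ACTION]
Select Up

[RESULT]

 [-] workspace/                                        
>  [x] helpers.txt                                     
   [ ] router.css                                      
   [ ] test.h                                          
   [x] router.json                                     
   [ ] handler.yaml                                    
   [ ] logger.rs                                       
   [x] parser.h                                        
   [x] client.toml                                     
   [ ] handler.go                                      
                                                       
                                                       
                                                       
                                                       
                                                       
                                                       
                                                       
                                                       
                                                       
                                                       
                                                       


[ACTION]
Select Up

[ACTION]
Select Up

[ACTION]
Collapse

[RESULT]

>[-] workspace/                                        
                                                       
                                                       
                                                       
                                                       
                                                       
                                                       
                                                       
                                                       
                                                       
                                                       
                                                       
                                                       
                                                       
                                                       
                                                       
                                                       
                                                       
                                                       
                                                       
                                                       


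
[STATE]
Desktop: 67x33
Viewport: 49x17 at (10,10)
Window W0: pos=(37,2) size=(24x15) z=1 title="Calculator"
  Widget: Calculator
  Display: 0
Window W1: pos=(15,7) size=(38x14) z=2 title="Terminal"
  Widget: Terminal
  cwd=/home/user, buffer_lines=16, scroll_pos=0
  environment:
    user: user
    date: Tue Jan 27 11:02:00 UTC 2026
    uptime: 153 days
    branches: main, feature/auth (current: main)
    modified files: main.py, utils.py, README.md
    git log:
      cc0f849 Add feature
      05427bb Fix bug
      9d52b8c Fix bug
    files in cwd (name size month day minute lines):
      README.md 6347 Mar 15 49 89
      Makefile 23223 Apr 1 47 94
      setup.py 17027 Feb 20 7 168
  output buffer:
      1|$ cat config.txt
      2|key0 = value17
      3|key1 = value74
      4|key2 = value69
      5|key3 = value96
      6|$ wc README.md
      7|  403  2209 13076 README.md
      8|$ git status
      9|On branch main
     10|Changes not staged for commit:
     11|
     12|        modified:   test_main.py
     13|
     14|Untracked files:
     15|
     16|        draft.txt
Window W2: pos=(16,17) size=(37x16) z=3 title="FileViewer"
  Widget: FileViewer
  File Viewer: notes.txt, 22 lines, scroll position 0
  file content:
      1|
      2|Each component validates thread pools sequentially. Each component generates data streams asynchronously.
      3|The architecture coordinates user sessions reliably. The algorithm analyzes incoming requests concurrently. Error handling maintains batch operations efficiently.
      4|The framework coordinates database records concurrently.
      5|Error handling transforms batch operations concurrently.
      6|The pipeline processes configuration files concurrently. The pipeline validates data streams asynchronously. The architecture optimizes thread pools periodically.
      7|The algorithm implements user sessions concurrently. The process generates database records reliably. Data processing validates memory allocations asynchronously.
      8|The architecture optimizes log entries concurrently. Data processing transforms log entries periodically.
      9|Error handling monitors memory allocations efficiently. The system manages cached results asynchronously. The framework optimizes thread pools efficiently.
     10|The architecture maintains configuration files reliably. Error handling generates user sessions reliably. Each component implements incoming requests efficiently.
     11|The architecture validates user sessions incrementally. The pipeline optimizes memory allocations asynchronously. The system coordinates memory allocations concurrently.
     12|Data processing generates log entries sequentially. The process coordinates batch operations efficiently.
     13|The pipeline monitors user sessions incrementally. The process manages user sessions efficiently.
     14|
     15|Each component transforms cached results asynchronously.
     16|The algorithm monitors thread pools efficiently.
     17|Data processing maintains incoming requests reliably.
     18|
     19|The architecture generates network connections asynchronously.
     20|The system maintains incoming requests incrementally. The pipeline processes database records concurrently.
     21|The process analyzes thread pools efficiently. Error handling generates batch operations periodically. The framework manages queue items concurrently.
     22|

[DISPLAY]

     ┃$ cat config.txt                    ┃─┤    
     ┃key0 = value17                      ┃ │    
     ┃key1 = value74                      ┃─┤    
     ┃key2 = value69                      ┃ │    
     ┃key3 = value96                      ┃─┤    
     ┃$ wc README.md                      ┃+│    
     ┃  403  2209 13076 README.md         ┃━━━━━━
     ┃┏━━━━━━━━━━━━━━━━━━━━━━━━━━━━━━━━━━━┓      
     ┃┃ FileViewer                        ┃      
     ┃┠───────────────────────────────────┨      
     ┗┃                                  ▲┃      
      ┃Each component validates thread po█┃      
      ┃The architecture coordinates user ░┃      
      ┃The framework coordinates database░┃      
      ┃Error handling transforms batch op░┃      
      ┃The pipeline processes configurati░┃      
      ┃The algorithm implements user sess░┃      


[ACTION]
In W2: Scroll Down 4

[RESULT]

     ┃$ cat config.txt                    ┃─┤    
     ┃key0 = value17                      ┃ │    
     ┃key1 = value74                      ┃─┤    
     ┃key2 = value69                      ┃ │    
     ┃key3 = value96                      ┃─┤    
     ┃$ wc README.md                      ┃+│    
     ┃  403  2209 13076 README.md         ┃━━━━━━
     ┃┏━━━━━━━━━━━━━━━━━━━━━━━━━━━━━━━━━━━┓      
     ┃┃ FileViewer                        ┃      
     ┃┠───────────────────────────────────┨      
     ┗┃Error handling transforms batch op▲┃      
      ┃The pipeline processes configurati░┃      
      ┃The algorithm implements user sess░┃      
      ┃The architecture optimizes log ent░┃      
      ┃Error handling monitors memory all░┃      
      ┃The architecture maintains configu█┃      
      ┃The architecture validates user se░┃      


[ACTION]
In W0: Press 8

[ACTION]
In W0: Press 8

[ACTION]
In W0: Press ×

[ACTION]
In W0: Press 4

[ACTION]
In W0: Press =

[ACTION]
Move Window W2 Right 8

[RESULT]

     ┃$ cat config.txt                    ┃─┤    
     ┃key0 = value17                      ┃ │    
     ┃key1 = value74                      ┃─┤    
     ┃key2 = value69                      ┃ │    
     ┃key3 = value96                      ┃─┤    
     ┃$ wc README.md                      ┃+│    
     ┃  403  2209 13076 README.md         ┃━━━━━━
     ┃$ git st┏━━━━━━━━━━━━━━━━━━━━━━━━━━━━━━━━━━
     ┃On branc┃ FileViewer                       
     ┃Changes ┠──────────────────────────────────
     ┗━━━━━━━━┃Error handling transforms batch op
              ┃The pipeline processes configurati
              ┃The algorithm implements user sess
              ┃The architecture optimizes log ent
              ┃Error handling monitors memory all
              ┃The architecture maintains configu
              ┃The architecture validates user se


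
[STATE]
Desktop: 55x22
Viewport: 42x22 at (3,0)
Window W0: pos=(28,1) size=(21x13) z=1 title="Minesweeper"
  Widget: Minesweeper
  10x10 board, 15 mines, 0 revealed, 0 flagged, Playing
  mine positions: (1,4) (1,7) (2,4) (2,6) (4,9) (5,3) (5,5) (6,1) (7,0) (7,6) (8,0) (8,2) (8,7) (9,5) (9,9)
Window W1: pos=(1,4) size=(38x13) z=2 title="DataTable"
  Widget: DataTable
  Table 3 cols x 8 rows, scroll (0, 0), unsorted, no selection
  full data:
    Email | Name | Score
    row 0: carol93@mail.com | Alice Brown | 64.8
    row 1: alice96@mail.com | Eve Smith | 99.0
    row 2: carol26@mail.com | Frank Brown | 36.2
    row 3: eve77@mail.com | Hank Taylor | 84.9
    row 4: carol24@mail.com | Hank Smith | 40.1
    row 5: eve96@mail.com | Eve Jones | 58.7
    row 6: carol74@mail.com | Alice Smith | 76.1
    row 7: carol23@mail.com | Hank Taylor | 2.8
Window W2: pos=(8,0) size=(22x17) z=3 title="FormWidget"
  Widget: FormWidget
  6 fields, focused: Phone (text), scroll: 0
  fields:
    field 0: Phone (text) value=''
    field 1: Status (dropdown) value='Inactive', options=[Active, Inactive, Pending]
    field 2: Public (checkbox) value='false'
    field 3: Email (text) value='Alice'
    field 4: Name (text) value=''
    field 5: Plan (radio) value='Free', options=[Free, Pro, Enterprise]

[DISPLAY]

     ┏━━━━━━━━━━━━━━━━━━━━┓               
     ┃ FormWidget         ┃━━━━━━━━━━━━━━━
     ┠────────────────────┨Minesweeper    
     ┃> Phone:      [    ]┃───────────────
━━━━━┃  Status:     [Ina▼]┃━━━━━━━━┓      
DataT┃  Public:     [ ]   ┃        ┃      
─────┃  Email:      [Alic]┃────────┨      
mail ┃  Name:       [    ]┃│Score  ┃      
─────┃  Plan:       (●) Fr┃┼─────  ┃      
arol9┃                    ┃│64.8   ┃      
lice9┃                    ┃│99.0   ┃      
arol2┃                    ┃│36.2   ┃      
ve77@┃                    ┃│84.9   ┃      
arol2┃                    ┃│40.1   ┃━━━━━━
ve96@┃                    ┃│58.7   ┃      
arol7┃                    ┃│76.1   ┃      
━━━━━┗━━━━━━━━━━━━━━━━━━━━┛━━━━━━━━┛      
                                          
                                          
                                          
                                          
                                          


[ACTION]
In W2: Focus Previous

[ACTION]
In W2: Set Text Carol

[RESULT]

     ┏━━━━━━━━━━━━━━━━━━━━┓               
     ┃ FormWidget         ┃━━━━━━━━━━━━━━━
     ┠────────────────────┨Minesweeper    
     ┃  Phone:      [    ]┃───────────────
━━━━━┃  Status:     [Ina▼]┃━━━━━━━━┓      
DataT┃  Public:     [ ]   ┃        ┃      
─────┃  Email:      [Alic]┃────────┨      
mail ┃  Name:       [    ]┃│Score  ┃      
─────┃> Plan:       (●) Fr┃┼─────  ┃      
arol9┃                    ┃│64.8   ┃      
lice9┃                    ┃│99.0   ┃      
arol2┃                    ┃│36.2   ┃      
ve77@┃                    ┃│84.9   ┃      
arol2┃                    ┃│40.1   ┃━━━━━━
ve96@┃                    ┃│58.7   ┃      
arol7┃                    ┃│76.1   ┃      
━━━━━┗━━━━━━━━━━━━━━━━━━━━┛━━━━━━━━┛      
                                          
                                          
                                          
                                          
                                          


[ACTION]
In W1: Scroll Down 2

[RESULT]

     ┏━━━━━━━━━━━━━━━━━━━━┓               
     ┃ FormWidget         ┃━━━━━━━━━━━━━━━
     ┠────────────────────┨Minesweeper    
     ┃  Phone:      [    ]┃───────────────
━━━━━┃  Status:     [Ina▼]┃━━━━━━━━┓      
DataT┃  Public:     [ ]   ┃        ┃      
─────┃  Email:      [Alic]┃────────┨      
mail ┃  Name:       [    ]┃│Score  ┃      
─────┃> Plan:       (●) Fr┃┼─────  ┃      
lice9┃                    ┃│99.0   ┃      
arol2┃                    ┃│36.2   ┃      
ve77@┃                    ┃│84.9   ┃      
arol2┃                    ┃│40.1   ┃      
ve96@┃                    ┃│58.7   ┃━━━━━━
arol7┃                    ┃│76.1   ┃      
arol2┃                    ┃│2.8    ┃      
━━━━━┗━━━━━━━━━━━━━━━━━━━━┛━━━━━━━━┛      
                                          
                                          
                                          
                                          
                                          


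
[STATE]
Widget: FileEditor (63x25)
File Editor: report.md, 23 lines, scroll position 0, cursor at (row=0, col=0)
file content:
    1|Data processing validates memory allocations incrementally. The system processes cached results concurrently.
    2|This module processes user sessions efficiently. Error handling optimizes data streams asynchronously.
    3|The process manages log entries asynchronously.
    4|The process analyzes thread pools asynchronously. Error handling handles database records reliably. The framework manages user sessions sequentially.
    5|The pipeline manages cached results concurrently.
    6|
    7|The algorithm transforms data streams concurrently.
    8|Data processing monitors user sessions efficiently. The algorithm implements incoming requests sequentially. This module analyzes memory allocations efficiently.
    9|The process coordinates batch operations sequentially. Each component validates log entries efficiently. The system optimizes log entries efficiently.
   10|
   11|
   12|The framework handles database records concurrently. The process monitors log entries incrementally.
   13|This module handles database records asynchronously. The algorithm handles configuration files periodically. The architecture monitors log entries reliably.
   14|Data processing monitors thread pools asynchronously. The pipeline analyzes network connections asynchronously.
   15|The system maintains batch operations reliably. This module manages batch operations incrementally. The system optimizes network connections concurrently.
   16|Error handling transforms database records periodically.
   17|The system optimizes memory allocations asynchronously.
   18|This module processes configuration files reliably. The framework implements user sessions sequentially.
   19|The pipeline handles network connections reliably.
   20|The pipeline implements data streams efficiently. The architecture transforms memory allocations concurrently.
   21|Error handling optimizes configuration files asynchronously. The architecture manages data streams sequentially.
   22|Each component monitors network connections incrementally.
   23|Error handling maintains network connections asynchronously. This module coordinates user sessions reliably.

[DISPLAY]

█ata processing validates memory allocations incrementally. Th▲
This module processes user sessions efficiently. Error handlin█
The process manages log entries asynchronously.               ░
The process analyzes thread pools asynchronously. Error handli░
The pipeline manages cached results concurrently.             ░
                                                              ░
The algorithm transforms data streams concurrently.           ░
Data processing monitors user sessions efficiently. The algori░
The process coordinates batch operations sequentially. Each co░
                                                              ░
                                                              ░
The framework handles database records concurrently. The proce░
This module handles database records asynchronously. The algor░
Data processing monitors thread pools asynchronously. The pipe░
The system maintains batch operations reliably. This module ma░
Error handling transforms database records periodically.      ░
The system optimizes memory allocations asynchronously.       ░
This module processes configuration files reliably. The framew░
The pipeline handles network connections reliably.            ░
The pipeline implements data streams efficiently. The architec░
Error handling optimizes configuration files asynchronously. T░
Each component monitors network connections incrementally.    ░
Error handling maintains network connections asynchronously. T░
                                                              ░
                                                              ▼


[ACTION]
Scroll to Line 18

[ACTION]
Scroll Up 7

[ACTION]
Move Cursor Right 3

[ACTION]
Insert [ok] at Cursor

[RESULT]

Datok█ processing validates memory allocations incrementally. ▲
This module processes user sessions efficiently. Error handlin█
The process manages log entries asynchronously.               ░
The process analyzes thread pools asynchronously. Error handli░
The pipeline manages cached results concurrently.             ░
                                                              ░
The algorithm transforms data streams concurrently.           ░
Data processing monitors user sessions efficiently. The algori░
The process coordinates batch operations sequentially. Each co░
                                                              ░
                                                              ░
The framework handles database records concurrently. The proce░
This module handles database records asynchronously. The algor░
Data processing monitors thread pools asynchronously. The pipe░
The system maintains batch operations reliably. This module ma░
Error handling transforms database records periodically.      ░
The system optimizes memory allocations asynchronously.       ░
This module processes configuration files reliably. The framew░
The pipeline handles network connections reliably.            ░
The pipeline implements data streams efficiently. The architec░
Error handling optimizes configuration files asynchronously. T░
Each component monitors network connections incrementally.    ░
Error handling maintains network connections asynchronously. T░
                                                              ░
                                                              ▼


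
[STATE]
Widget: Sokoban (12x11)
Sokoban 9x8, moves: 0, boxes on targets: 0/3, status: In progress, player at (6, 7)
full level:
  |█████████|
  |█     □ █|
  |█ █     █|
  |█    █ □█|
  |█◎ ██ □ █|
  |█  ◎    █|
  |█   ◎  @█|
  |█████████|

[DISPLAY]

█████████   
█     □ █   
█ █     █   
█    █ □█   
█◎ ██ □ █   
█  ◎    █   
█   ◎  @█   
█████████   
Moves: 0  0/
            
            


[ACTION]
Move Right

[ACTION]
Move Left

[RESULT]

█████████   
█     □ █   
█ █     █   
█    █ □█   
█◎ ██ □ █   
█  ◎    █   
█   ◎ @ █   
█████████   
Moves: 1  0/
            
            


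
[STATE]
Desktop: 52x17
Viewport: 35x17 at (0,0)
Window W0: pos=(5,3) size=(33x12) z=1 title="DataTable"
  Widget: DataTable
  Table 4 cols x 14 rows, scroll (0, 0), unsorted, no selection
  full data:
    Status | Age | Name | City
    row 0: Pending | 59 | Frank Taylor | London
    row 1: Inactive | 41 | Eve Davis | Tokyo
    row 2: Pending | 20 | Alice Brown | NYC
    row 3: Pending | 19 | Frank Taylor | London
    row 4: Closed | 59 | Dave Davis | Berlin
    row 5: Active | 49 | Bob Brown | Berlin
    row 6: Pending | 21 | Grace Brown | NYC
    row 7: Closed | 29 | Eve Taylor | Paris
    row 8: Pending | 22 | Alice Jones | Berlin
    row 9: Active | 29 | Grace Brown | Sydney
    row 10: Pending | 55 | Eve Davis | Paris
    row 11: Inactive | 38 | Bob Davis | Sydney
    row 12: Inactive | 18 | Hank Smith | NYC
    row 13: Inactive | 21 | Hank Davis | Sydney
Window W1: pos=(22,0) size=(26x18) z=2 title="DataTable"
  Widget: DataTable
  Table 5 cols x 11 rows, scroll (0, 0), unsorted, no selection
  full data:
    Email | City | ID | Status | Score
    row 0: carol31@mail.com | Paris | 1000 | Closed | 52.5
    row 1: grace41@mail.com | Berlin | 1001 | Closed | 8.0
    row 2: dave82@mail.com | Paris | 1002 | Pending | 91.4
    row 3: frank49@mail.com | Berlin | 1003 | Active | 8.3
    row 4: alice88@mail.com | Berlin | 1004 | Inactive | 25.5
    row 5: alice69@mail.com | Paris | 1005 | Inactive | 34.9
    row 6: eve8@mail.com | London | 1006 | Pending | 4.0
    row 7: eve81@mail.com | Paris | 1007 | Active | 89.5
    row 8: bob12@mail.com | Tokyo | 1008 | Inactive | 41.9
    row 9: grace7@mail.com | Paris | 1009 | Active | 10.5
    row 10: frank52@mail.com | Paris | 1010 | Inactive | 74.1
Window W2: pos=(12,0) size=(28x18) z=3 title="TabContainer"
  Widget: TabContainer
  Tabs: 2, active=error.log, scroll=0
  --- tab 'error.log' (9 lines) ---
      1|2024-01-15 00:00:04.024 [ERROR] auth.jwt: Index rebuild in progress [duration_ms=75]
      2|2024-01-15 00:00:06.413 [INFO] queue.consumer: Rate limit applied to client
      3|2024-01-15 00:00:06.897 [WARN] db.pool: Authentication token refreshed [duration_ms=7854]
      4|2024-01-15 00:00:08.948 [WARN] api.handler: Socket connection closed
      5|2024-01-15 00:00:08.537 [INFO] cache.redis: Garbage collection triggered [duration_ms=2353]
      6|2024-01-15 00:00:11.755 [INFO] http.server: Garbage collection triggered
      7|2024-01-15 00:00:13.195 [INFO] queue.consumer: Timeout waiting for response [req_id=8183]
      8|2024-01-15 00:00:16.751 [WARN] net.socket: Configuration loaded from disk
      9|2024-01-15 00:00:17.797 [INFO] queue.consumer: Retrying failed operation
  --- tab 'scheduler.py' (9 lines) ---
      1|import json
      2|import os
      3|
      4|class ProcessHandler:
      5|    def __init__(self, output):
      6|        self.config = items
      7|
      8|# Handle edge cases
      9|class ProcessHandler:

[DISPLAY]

            ┏━━━━━━━━━━━━━━━━━━━━━━
            ┃ TabContainer         
            ┠──────────────────────
     ┏━━━━━━┃[error.log]│ scheduler
     ┃ DataT┃──────────────────────
     ┠──────┃2024-01-15 00:00:04.02
     ┃Status┃2024-01-15 00:00:06.41
     ┃──────┃2024-01-15 00:00:06.89
     ┃Pendin┃2024-01-15 00:00:08.94
     ┃Inacti┃2024-01-15 00:00:08.53
     ┃Pendin┃2024-01-15 00:00:11.75
     ┃Pendin┃2024-01-15 00:00:13.19
     ┃Closed┃2024-01-15 00:00:16.75
     ┃Active┃2024-01-15 00:00:17.79
     ┗━━━━━━┃                      
            ┃                      
            ┃                      


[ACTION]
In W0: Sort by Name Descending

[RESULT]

            ┏━━━━━━━━━━━━━━━━━━━━━━
            ┃ TabContainer         
            ┠──────────────────────
     ┏━━━━━━┃[error.log]│ scheduler
     ┃ DataT┃──────────────────────
     ┠──────┃2024-01-15 00:00:04.02
     ┃Status┃2024-01-15 00:00:06.41
     ┃──────┃2024-01-15 00:00:06.89
     ┃Inacti┃2024-01-15 00:00:08.94
     ┃Inacti┃2024-01-15 00:00:08.53
     ┃Pendin┃2024-01-15 00:00:11.75
     ┃Active┃2024-01-15 00:00:13.19
     ┃Pendin┃2024-01-15 00:00:16.75
     ┃Pendin┃2024-01-15 00:00:17.79
     ┗━━━━━━┃                      
            ┃                      
            ┃                      


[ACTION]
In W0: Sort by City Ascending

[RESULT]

            ┏━━━━━━━━━━━━━━━━━━━━━━
            ┃ TabContainer         
            ┠──────────────────────
     ┏━━━━━━┃[error.log]│ scheduler
     ┃ DataT┃──────────────────────
     ┠──────┃2024-01-15 00:00:04.02
     ┃Status┃2024-01-15 00:00:06.41
     ┃──────┃2024-01-15 00:00:06.89
     ┃Closed┃2024-01-15 00:00:08.94
     ┃Active┃2024-01-15 00:00:08.53
     ┃Pendin┃2024-01-15 00:00:11.75
     ┃Pendin┃2024-01-15 00:00:13.19
     ┃Pendin┃2024-01-15 00:00:16.75
     ┃Inacti┃2024-01-15 00:00:17.79
     ┗━━━━━━┃                      
            ┃                      
            ┃                      


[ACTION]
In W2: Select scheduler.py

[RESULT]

            ┏━━━━━━━━━━━━━━━━━━━━━━
            ┃ TabContainer         
            ┠──────────────────────
     ┏━━━━━━┃ error.log │[scheduler
     ┃ DataT┃──────────────────────
     ┠──────┃import json           
     ┃Status┃import os             
     ┃──────┃                      
     ┃Closed┃class ProcessHandler: 
     ┃Active┃    def __init__(self,
     ┃Pendin┃        self.config = 
     ┃Pendin┃                      
     ┃Pendin┃# Handle edge cases   
     ┃Inacti┃class ProcessHandler: 
     ┗━━━━━━┃                      
            ┃                      
            ┃                      


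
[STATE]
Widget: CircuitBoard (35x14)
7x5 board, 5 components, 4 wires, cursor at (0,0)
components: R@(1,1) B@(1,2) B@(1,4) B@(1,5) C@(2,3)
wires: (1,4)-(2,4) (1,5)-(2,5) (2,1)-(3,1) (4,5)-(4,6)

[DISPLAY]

   0 1 2 3 4 5 6                   
0  [.]                             
                                   
1       R   B       B   B          
                    │   │          
2       ·       C   ·   ·          
        │                          
3       ·                          
                                   
4                       · ─ ·      
Cursor: (0,0)                      
                                   
                                   
                                   


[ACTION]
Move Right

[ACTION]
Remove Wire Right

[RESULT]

   0 1 2 3 4 5 6                   
0      [.]                         
                                   
1       R   B       B   B          
                    │   │          
2       ·       C   ·   ·          
        │                          
3       ·                          
                                   
4                       · ─ ·      
Cursor: (0,1)                      
                                   
                                   
                                   


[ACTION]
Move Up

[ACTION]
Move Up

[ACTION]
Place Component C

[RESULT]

   0 1 2 3 4 5 6                   
0      [C]                         
                                   
1       R   B       B   B          
                    │   │          
2       ·       C   ·   ·          
        │                          
3       ·                          
                                   
4                       · ─ ·      
Cursor: (0,1)                      
                                   
                                   
                                   
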